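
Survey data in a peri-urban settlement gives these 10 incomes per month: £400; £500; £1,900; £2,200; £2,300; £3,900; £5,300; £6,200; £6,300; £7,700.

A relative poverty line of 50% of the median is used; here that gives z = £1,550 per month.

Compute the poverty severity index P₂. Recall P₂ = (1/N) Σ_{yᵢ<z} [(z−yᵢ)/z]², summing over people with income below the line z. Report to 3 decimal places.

0.101

Incomes under z: £400, £500 (q = 2 of N = 10).
Gap ratios (z−y)/z: (1550−400)/1550 = 0.7419; (1550−500)/1550 = 0.6774.
Squared: 0.5505; 0.4589.
Sum = 1.009365; P₂ = 1.009365 / 10 = 0.101.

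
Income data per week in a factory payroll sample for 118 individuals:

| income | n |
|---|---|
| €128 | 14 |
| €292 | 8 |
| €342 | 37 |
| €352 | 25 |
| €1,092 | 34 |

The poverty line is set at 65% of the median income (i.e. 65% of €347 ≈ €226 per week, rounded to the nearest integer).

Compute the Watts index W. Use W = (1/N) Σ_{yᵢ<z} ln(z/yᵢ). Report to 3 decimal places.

0.067

Incomes under z: 14×€128 (q = 14 of N = 118).
Log gaps: ln(226/128) = 0.5685 (×14).
W = 7.959066 / 118 = 0.067.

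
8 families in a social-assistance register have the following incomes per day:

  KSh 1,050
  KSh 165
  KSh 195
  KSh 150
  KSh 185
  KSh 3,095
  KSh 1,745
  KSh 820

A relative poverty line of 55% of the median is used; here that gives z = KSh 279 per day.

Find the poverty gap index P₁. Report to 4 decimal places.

Below z: KSh 150, KSh 165, KSh 185, KSh 195 (q = 4 of N = 8).
Shortfall ratios: (279−150)/279 = 0.4624; (279−165)/279 = 0.4086; (279−185)/279 = 0.3369; (279−195)/279 = 0.3011.
Sum of shortfalls = 1.508961; P₁ averages over all N: 1.508961 / 8 = 0.1886.

0.1886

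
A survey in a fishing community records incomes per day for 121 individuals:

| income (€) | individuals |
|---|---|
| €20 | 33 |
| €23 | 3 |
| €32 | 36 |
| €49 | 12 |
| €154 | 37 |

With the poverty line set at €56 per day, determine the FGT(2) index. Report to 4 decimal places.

0.1775

Poor units: 33×€20, 3×€23, 36×€32, 12×€49 (q = 84 of N = 121).
Relative gaps: (56−20)/56 = 0.6429 (×33); (56−23)/56 = 0.5893 (×3); (56−32)/56 = 0.4286 (×36); (56−49)/56 = 0.1250 (×12).
Squared: 0.4133 (×33); 0.3473 (×3); 0.1837 (×36); 0.0156 (×12).
Sum = 21.479273; P₂ = 21.479273 / 121 = 0.1775.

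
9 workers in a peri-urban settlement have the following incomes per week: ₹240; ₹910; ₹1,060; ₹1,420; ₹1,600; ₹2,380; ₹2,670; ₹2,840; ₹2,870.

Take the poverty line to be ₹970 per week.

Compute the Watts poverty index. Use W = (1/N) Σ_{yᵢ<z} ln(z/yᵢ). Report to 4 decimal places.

Poor units: ₹240, ₹910 (q = 2 of N = 9).
ln(z/y) terms: ln(970/240) = 1.3967; ln(970/910) = 0.0639.
W = 1.460509 / 9 = 0.1623.

0.1623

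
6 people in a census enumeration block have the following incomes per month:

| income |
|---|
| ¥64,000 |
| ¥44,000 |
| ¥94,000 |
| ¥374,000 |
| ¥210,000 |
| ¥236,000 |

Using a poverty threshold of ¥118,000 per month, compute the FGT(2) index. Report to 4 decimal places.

Poor units: ¥44,000, ¥64,000, ¥94,000 (q = 3 of N = 6).
Gap ratios (z−y)/z: (118000−44000)/118000 = 0.6271; (118000−64000)/118000 = 0.4576; (118000−94000)/118000 = 0.2034.
Squared: 0.3933; 0.2094; 0.0414.
Sum = 0.644068; P₂ = 0.644068 / 6 = 0.1073.

0.1073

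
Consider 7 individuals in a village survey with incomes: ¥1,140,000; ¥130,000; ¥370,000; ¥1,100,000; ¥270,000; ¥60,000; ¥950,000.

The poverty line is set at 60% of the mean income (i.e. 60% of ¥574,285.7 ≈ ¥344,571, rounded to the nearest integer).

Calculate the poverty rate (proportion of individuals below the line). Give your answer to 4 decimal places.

0.4286

3 of the 7 individuals have income below ¥344,571.
H = 3/7 = 0.4286.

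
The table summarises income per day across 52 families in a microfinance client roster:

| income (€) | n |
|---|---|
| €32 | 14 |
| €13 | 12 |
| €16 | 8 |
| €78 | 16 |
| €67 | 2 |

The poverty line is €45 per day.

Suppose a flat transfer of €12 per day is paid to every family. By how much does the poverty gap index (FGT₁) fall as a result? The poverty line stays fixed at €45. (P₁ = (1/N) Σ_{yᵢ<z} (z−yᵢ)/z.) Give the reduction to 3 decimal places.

Before: below the line — 12×€13, 8×€16, 14×€32; poverty gap index (FGT₁) = 0.34103.
After the €12 transfer: below the line — 12×€25, 8×€28, 14×€44; poverty gap index (FGT₁) = 0.16667.
Reduction = 0.34103 − 0.16667 = 0.174.

0.174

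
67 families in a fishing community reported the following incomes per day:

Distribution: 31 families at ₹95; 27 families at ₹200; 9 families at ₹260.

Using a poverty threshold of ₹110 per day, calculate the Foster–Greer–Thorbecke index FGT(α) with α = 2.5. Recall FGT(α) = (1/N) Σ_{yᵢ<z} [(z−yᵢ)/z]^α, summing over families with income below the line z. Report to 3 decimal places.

Below z: 31×₹95 (q = 31 of N = 67).
Relative gaps: (110−95)/110 = 0.1364 (×31).
Raised to α = 2.5: 0.00687 (×31).
Sum = 0.212867; FGT(2.5) = 0.212867 / 67 = 0.003.

0.003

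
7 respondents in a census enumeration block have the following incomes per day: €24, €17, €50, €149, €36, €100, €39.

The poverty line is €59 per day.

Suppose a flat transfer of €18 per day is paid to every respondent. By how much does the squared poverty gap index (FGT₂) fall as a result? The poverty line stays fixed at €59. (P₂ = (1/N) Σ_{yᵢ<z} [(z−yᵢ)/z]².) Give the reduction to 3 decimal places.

0.127

Before: below the line — €17, €24, €36, €39, €50; squared poverty gap index (FGT₂) = 0.16412.
After the €18 transfer: below the line — €35, €42, €54, €57; squared poverty gap index (FGT₂) = 0.03669.
Reduction = 0.16412 − 0.03669 = 0.127.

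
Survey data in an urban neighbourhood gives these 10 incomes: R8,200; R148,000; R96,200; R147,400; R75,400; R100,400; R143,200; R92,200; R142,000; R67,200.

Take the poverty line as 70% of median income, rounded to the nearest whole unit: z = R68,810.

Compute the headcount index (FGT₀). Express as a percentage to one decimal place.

2 of the 10 people have income below R68,810.
H = 2/10 = 20.0%.

20.0%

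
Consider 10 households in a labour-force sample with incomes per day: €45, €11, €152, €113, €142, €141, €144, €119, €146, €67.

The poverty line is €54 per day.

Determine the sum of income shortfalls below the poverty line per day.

Poor units: €11, €45 (q = 2 of N = 10).
Individual gaps: 54−11 = 43; 54−45 = 9.
Aggregate gap = €52.

€52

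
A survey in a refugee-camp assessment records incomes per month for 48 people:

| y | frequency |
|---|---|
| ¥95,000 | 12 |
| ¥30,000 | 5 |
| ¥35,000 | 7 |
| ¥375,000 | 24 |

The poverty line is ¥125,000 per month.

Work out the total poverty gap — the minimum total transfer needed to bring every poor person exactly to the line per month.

Below the line: 5×¥30,000, 7×¥35,000, 12×¥95,000 (q = 24 of N = 48).
Individual gaps: 5×(125000−30000) = 475000; 7×(125000−35000) = 630000; 12×(125000−95000) = 360000.
Aggregate gap = ¥1,465,000.

¥1,465,000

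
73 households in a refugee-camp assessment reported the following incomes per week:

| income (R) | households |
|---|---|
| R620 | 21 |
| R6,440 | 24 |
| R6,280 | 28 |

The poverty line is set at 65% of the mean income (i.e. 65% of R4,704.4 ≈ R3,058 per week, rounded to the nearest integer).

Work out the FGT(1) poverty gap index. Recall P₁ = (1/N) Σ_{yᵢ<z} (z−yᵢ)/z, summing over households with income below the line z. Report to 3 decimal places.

0.229

Below the line: 21×R620 (q = 21 of N = 73).
Relative gaps: (3058−620)/3058 = 0.7973 (×21).
Sum of shortfalls = 16.742315; P₁ averages over all N: 16.742315 / 73 = 0.229.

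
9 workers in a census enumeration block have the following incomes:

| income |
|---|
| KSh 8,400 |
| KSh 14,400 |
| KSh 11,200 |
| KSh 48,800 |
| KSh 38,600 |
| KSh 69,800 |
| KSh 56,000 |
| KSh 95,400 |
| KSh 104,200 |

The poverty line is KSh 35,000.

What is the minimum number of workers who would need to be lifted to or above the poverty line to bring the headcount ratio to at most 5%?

3

Currently q = 3 of N = 9 are below the line (H = 0.333).
A headcount ratio of at most 5% allows at most ⌊0.05 × 9⌋ = 0 poor workers.
So at least 3 − 0 = 3 must be lifted.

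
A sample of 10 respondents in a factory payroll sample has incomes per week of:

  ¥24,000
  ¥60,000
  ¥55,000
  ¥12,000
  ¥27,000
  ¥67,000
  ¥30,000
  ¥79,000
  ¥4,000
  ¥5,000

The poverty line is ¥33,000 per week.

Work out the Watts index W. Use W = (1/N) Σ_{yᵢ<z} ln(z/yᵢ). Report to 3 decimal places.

0.562

Incomes under z: ¥4,000, ¥5,000, ¥12,000, ¥24,000, ¥27,000, ¥30,000 (q = 6 of N = 10).
ln(z/y) terms: ln(33000/4000) = 2.1102; ln(33000/5000) = 1.8871; ln(33000/12000) = 1.0116; ln(33000/24000) = 0.3185; ln(33000/27000) = 0.2007; ln(33000/30000) = 0.0953.
W = 5.623318 / 10 = 0.562.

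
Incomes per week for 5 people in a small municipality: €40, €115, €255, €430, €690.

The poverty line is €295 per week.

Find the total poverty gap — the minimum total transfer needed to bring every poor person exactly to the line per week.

Incomes under z: €40, €115, €255 (q = 3 of N = 5).
Individual gaps: 295−40 = 255; 295−115 = 180; 295−255 = 40.
Aggregate gap = €475.

€475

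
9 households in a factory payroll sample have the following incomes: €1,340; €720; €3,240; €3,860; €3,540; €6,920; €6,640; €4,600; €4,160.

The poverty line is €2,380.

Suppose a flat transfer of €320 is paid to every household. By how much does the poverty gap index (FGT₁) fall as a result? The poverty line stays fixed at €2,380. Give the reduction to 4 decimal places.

Before: below the line — €720, €1,340; poverty gap index (FGT₁) = 0.126050.
After the €320 transfer: below the line — €1,040, €1,660; poverty gap index (FGT₁) = 0.096172.
Reduction = 0.126050 − 0.096172 = 0.0299.

0.0299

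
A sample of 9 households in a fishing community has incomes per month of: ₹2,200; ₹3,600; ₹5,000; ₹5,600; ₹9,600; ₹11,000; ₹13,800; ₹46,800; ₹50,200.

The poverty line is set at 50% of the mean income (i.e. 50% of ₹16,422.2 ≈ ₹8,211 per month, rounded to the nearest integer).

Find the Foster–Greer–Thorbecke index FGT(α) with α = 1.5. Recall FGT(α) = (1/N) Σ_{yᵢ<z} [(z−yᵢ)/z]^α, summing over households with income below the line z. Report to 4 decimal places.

0.1634

Below z: ₹2,200, ₹3,600, ₹5,000, ₹5,600 (q = 4 of N = 9).
Shortfall ratios: (8211−2200)/8211 = 0.7321; (8211−3600)/8211 = 0.5616; (8211−5000)/8211 = 0.3911; (8211−5600)/8211 = 0.3180.
Raised to α = 1.5: 0.62636; 0.42082; 0.24455; 0.17931.
Sum = 1.471049; FGT(1.5) = 1.471049 / 9 = 0.1634.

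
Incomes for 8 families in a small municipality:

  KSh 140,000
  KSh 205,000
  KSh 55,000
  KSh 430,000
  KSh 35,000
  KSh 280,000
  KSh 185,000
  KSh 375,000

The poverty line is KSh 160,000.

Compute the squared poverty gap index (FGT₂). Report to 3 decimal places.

0.132

Below z: KSh 35,000, KSh 55,000, KSh 140,000 (q = 3 of N = 8).
Normalized shortfalls: (160000−35000)/160000 = 0.7812; (160000−55000)/160000 = 0.6562; (160000−140000)/160000 = 0.1250.
Squared: 0.6104; 0.4307; 0.0156.
Sum = 1.056641; P₂ = 1.056641 / 8 = 0.132.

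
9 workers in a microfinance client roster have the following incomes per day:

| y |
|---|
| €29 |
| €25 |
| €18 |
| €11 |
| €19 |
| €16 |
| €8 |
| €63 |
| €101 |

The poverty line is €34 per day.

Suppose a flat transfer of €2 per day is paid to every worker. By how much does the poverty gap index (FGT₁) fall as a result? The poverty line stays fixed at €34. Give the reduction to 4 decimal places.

Before: below the line — €8, €11, €16, €18, €19, €25, €29; poverty gap index (FGT₁) = 0.366013.
After the €2 transfer: below the line — €10, €13, €18, €20, €21, €27, €31; poverty gap index (FGT₁) = 0.320261.
Reduction = 0.366013 − 0.320261 = 0.0458.

0.0458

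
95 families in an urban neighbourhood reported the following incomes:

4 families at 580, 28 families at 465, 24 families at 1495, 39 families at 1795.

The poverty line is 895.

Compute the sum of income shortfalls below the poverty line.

Below the line: 28×465, 4×580 (q = 32 of N = 95).
Individual gaps: 28×(895−465) = 12040; 4×(895−580) = 1260.
Aggregate gap = 13300.

13300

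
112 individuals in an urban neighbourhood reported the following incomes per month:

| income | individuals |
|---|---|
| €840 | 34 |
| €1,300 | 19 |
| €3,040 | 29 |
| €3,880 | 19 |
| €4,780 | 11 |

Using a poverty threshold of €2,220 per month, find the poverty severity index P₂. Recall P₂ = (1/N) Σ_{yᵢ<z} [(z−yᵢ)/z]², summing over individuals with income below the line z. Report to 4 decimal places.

0.1464

Below the line: 34×€840, 19×€1,300 (q = 53 of N = 112).
Shortfall ratios: (2220−840)/2220 = 0.6216 (×34); (2220−1300)/2220 = 0.4144 (×19).
Squared: 0.3864 (×34); 0.1717 (×19).
Sum = 16.401104; P₂ = 16.401104 / 112 = 0.1464.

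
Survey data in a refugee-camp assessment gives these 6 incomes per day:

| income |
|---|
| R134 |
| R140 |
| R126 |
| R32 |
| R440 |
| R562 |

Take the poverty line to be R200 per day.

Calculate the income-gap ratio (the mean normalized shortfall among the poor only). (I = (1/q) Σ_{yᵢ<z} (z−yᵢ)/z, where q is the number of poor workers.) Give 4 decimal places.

Incomes under z: R32, R126, R134, R140 (q = 4 of N = 6).
Shortfall ratios (z−y)/z: 0.8400, 0.3700, 0.3300, 0.3000; sum = 1.840000.
I averages over the q = 4 poor units only: 1.840000 / 4 = 0.4600.

0.4600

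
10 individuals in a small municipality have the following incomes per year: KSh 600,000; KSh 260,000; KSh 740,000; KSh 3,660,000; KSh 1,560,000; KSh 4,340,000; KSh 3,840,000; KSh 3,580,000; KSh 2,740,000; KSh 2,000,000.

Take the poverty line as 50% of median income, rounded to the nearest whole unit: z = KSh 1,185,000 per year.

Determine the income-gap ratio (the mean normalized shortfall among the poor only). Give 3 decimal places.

Below the line: KSh 260,000, KSh 600,000, KSh 740,000 (q = 3 of N = 10).
Relative gaps: 0.7806, 0.4937, 0.3755; sum = 1.649789.
The income-gap ratio divides by q (the poor only): 1.649789 / 3 = 0.550.

0.550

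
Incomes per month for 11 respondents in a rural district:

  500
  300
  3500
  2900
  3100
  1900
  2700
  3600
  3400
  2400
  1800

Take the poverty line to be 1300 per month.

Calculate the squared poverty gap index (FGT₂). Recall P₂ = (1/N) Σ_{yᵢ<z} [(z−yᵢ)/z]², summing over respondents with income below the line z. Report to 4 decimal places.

0.0882

Below the line: 300, 500 (q = 2 of N = 11).
Normalized shortfalls: (1300−300)/1300 = 0.7692; (1300−500)/1300 = 0.6154.
Squared: 0.5917; 0.3787.
Sum = 0.970414; P₂ = 0.970414 / 11 = 0.0882.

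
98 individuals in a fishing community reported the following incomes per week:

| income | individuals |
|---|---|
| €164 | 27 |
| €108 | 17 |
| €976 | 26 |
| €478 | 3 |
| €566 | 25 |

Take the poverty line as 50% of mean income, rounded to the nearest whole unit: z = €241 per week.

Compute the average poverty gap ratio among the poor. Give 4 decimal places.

0.4093

Below z: 17×€108, 27×€164 (q = 44 of N = 98).
Shortfall ratios (z−y)/z: 0.5519 (×17), 0.3195 (×27); sum = 18.008299.
I averages over the q = 44 poor units only: 18.008299 / 44 = 0.4093.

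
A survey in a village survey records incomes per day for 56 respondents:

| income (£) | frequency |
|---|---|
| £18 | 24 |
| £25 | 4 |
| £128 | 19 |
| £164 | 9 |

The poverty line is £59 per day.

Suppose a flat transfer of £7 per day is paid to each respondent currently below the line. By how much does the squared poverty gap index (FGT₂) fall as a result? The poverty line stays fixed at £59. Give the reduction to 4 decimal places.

Before: below the line — 24×£18, 4×£25; squared poverty gap index (FGT₂) = 0.230681.
After the £7 transfer: below the line — 24×£25, 4×£32; squared poverty gap index (FGT₂) = 0.157282.
Reduction = 0.230681 − 0.157282 = 0.0734.

0.0734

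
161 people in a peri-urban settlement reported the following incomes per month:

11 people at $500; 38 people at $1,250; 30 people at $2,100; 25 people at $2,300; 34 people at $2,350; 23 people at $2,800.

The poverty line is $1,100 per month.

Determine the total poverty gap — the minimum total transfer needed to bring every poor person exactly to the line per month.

Incomes under z: 11×$500 (q = 11 of N = 161).
Individual gaps: 11×(1100−500) = 6600.
Aggregate gap = $6,600.

$6,600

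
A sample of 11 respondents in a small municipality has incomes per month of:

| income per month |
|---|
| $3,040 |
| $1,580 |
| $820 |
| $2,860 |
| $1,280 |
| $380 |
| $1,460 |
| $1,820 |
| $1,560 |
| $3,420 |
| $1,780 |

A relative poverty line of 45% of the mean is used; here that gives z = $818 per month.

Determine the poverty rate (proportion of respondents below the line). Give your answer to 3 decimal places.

1 of the 11 respondents have income below $818.
H = 1/11 = 0.091.

0.091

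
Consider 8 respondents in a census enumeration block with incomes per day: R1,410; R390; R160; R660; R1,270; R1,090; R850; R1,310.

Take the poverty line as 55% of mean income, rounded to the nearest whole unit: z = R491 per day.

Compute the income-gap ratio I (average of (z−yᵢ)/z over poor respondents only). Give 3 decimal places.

Incomes under z: R160, R390 (q = 2 of N = 8).
Relative gaps: 0.6741, 0.2057; sum = 0.879837.
I averages over the q = 2 poor units only: 0.879837 / 2 = 0.440.

0.440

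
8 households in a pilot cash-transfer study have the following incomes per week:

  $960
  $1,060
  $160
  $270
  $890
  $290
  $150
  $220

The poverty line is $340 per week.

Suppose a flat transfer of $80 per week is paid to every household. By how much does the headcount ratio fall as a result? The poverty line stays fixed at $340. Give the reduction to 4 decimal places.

0.2500

Before: below the line — $150, $160, $220, $270, $290; headcount ratio = 0.625000.
After the $80 transfer: below the line — $230, $240, $300; headcount ratio = 0.375000.
Reduction = 0.625000 − 0.375000 = 0.2500.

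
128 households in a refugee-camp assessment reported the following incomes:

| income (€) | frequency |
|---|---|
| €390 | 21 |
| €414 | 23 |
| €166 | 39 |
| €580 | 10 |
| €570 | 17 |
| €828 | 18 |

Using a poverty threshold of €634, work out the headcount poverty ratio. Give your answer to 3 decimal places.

110 of the 128 households have income below €634.
H = 110/128 = 0.859.

0.859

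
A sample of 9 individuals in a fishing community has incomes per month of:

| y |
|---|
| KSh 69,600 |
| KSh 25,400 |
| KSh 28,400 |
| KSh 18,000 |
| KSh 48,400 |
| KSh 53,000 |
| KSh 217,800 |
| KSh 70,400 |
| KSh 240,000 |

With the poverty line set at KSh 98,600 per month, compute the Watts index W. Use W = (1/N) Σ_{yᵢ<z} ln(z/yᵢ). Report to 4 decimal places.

0.7021

Poor units: KSh 18,000, KSh 25,400, KSh 28,400, KSh 48,400, KSh 53,000, KSh 69,600, KSh 70,400 (q = 7 of N = 9).
ln(z/y) terms: ln(98600/18000) = 1.7007; ln(98600/25400) = 1.3563; ln(98600/28400) = 1.2447; ln(98600/48400) = 0.7116; ln(98600/53000) = 0.6208; ln(98600/69600) = 0.3483; ln(98600/70400) = 0.3369.
W = 6.319239 / 9 = 0.7021.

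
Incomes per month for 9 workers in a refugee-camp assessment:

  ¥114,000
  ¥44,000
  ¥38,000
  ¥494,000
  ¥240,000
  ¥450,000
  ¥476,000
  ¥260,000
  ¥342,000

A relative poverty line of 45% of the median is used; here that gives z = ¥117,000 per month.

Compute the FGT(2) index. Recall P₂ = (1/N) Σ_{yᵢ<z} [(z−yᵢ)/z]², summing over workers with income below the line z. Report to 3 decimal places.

0.094

Below z: ¥38,000, ¥44,000, ¥114,000 (q = 3 of N = 9).
Gap ratios (z−y)/z: (117000−38000)/117000 = 0.6752; (117000−44000)/117000 = 0.6239; (117000−114000)/117000 = 0.0256.
Squared: 0.4559; 0.3893; 0.0007.
Sum = 0.845862; P₂ = 0.845862 / 9 = 0.094.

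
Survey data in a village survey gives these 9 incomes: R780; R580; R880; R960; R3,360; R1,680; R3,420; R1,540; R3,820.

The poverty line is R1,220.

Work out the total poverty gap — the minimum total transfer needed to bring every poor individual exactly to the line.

R1,680

Poor units: R580, R780, R880, R960 (q = 4 of N = 9).
Individual gaps: 1220−580 = 640; 1220−780 = 440; 1220−880 = 340; 1220−960 = 260.
Aggregate gap = R1,680.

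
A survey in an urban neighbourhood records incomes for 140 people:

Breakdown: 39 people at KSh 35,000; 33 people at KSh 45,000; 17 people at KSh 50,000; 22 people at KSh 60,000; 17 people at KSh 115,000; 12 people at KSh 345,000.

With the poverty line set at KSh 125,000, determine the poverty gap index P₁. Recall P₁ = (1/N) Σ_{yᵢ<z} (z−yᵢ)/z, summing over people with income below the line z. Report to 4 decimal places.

0.5157

Incomes under z: 39×KSh 35,000, 33×KSh 45,000, 17×KSh 50,000, 22×KSh 60,000, 17×KSh 115,000 (q = 128 of N = 140).
Relative gaps: (125000−35000)/125000 = 0.7200 (×39); (125000−45000)/125000 = 0.6400 (×33); (125000−50000)/125000 = 0.6000 (×17); (125000−60000)/125000 = 0.5200 (×22); (125000−115000)/125000 = 0.0800 (×17).
Σ = 72.200000. Dividing by the full population N = 140 gives P₁ = 0.5157.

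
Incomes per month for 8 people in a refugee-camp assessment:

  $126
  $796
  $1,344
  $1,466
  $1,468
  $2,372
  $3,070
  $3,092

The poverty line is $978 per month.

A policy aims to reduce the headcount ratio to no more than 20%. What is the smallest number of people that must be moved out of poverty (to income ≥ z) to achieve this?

Currently q = 2 of N = 8 are below the line (H = 0.250).
A headcount ratio of at most 20% allows at most ⌊0.20 × 8⌋ = 1 poor people.
So at least 2 − 1 = 1 must be lifted.

1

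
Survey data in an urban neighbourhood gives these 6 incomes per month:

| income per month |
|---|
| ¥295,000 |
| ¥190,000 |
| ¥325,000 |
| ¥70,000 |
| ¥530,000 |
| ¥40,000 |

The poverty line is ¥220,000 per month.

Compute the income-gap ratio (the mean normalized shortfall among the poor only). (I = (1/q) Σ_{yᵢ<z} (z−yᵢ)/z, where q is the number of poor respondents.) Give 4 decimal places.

Below z: ¥40,000, ¥70,000, ¥190,000 (q = 3 of N = 6).
Relative gaps: 0.8182, 0.6818, 0.1364; sum = 1.636364.
The income-gap ratio divides by q (the poor only): 1.636364 / 3 = 0.5455.

0.5455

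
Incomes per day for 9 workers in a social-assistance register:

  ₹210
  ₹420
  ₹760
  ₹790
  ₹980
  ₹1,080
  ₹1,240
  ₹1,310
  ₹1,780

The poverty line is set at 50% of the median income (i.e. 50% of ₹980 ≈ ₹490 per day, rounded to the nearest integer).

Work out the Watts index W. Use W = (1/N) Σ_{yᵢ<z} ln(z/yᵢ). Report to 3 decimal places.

Below the line: ₹210, ₹420 (q = 2 of N = 9).
Log gaps: ln(490/210) = 0.8473; ln(490/420) = 0.1542.
W = 1.001449 / 9 = 0.111.

0.111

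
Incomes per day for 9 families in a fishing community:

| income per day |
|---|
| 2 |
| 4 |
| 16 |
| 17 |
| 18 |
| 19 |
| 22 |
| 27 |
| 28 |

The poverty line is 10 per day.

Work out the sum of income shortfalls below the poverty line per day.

Poor units: 2, 4 (q = 2 of N = 9).
Individual gaps: 10−2 = 8; 10−4 = 6.
Aggregate gap = 14.

14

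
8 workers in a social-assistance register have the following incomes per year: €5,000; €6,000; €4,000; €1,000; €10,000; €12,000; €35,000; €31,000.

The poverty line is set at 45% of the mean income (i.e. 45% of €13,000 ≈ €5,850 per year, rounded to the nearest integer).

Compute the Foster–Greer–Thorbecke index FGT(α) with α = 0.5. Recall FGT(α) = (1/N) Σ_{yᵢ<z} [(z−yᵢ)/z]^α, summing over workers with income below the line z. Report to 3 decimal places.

Poor units: €1,000, €4,000, €5,000 (q = 3 of N = 8).
Gap ratios (z−y)/z: (5850−1000)/5850 = 0.8291; (5850−4000)/5850 = 0.3162; (5850−5000)/5850 = 0.1453.
Raised to α = 0.5: 0.91053; 0.56235; 0.38118.
Sum = 1.854060; FGT(0.5) = 1.854060 / 8 = 0.232.

0.232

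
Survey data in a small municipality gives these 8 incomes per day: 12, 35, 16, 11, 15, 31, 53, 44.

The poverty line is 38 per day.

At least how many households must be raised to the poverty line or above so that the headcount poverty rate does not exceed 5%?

6

Currently q = 6 of N = 8 are below the line (H = 0.750).
A headcount ratio of at most 5% allows at most ⌊0.05 × 8⌋ = 0 poor households.
So at least 6 − 0 = 6 must be lifted.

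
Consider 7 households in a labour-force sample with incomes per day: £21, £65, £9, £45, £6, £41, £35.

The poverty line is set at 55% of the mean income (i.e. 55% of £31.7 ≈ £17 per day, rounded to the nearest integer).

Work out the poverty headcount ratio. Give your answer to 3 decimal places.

0.286

2 of the 7 households have income below £17.
H = 2/7 = 0.286.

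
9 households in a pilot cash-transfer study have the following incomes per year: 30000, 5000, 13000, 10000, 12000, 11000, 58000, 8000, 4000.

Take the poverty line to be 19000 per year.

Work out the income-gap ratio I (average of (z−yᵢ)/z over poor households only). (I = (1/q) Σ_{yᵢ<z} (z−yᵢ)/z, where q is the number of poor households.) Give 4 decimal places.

Poor units: 4000, 5000, 8000, 10000, 11000, 12000, 13000 (q = 7 of N = 9).
Shortfall ratios (z−y)/z: 0.7895, 0.7368, 0.5789, 0.4737, 0.4211, 0.3684, 0.3158; sum = 3.684211.
I averages over the q = 7 poor units only: 3.684211 / 7 = 0.5263.

0.5263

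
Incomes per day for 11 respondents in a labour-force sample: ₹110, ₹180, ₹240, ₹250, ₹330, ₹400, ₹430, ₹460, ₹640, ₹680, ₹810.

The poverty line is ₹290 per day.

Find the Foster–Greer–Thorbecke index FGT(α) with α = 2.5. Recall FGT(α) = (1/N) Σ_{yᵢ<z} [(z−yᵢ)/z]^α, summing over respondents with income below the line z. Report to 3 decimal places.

0.037

Poor units: ₹110, ₹180, ₹240, ₹250 (q = 4 of N = 11).
Normalized shortfalls: (290−110)/290 = 0.6207; (290−180)/290 = 0.3793; (290−240)/290 = 0.1724; (290−250)/290 = 0.1379.
Raised to α = 2.5: 0.30352; 0.08861; 0.01234; 0.00707.
Sum = 0.411539; FGT(2.5) = 0.411539 / 11 = 0.037.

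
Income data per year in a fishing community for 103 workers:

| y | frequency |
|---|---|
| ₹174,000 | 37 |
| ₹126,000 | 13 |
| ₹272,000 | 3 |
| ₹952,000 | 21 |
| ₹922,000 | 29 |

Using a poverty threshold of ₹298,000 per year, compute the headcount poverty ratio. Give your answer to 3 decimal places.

0.515

53 of the 103 workers have income below ₹298,000.
H = 53/103 = 0.515.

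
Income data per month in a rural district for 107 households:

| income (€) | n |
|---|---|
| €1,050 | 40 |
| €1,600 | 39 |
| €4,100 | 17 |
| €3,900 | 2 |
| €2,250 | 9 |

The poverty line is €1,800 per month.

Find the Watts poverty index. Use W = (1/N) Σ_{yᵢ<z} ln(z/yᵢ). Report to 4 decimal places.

Poor units: 40×€1,050, 39×€1,600 (q = 79 of N = 107).
Log shortfalls: ln(1800/1050) = 0.5390 (×40); ln(1800/1600) = 0.1178 (×39).
W = 26.153398 / 107 = 0.2444.

0.2444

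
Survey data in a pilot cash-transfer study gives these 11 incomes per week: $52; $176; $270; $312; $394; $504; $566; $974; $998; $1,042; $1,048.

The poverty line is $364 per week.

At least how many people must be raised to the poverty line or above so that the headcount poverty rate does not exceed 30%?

4 of the 11 people are poor, so H = 4/11 = 0.364.
A headcount ratio of at most 30% allows at most ⌊0.30 × 11⌋ = 3 poor people.
So at least 4 − 3 = 1 must be lifted.

1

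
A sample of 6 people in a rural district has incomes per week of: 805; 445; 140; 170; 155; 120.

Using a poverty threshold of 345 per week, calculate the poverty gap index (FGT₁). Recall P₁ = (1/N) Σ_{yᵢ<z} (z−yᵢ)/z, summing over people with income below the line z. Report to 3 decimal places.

Below z: 120, 140, 155, 170 (q = 4 of N = 6).
Relative gaps: (345−120)/345 = 0.6522; (345−140)/345 = 0.5942; (345−155)/345 = 0.5507; (345−170)/345 = 0.5072.
Sum of shortfalls = 2.304348; P₁ averages over all N: 2.304348 / 6 = 0.384.

0.384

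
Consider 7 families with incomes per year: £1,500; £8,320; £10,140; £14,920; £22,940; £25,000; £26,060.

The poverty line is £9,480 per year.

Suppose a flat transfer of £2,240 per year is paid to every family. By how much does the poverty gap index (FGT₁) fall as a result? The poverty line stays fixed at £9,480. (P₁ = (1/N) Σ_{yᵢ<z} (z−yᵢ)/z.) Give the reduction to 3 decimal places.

Before: below the line — £1,500, £8,320; poverty gap index (FGT₁) = 0.13773.
After the £2,240 transfer: below the line — £3,740; poverty gap index (FGT₁) = 0.08650.
Reduction = 0.13773 − 0.08650 = 0.051.

0.051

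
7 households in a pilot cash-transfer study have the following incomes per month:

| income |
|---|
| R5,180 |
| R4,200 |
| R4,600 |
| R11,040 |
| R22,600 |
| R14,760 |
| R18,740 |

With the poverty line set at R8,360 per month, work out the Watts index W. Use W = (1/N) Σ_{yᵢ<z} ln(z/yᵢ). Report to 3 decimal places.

Below z: R4,200, R4,600, R5,180 (q = 3 of N = 7).
Log gaps: ln(8360/4200) = 0.6884; ln(8360/4600) = 0.5974; ln(8360/5180) = 0.4787.
W = 1.764429 / 7 = 0.252.

0.252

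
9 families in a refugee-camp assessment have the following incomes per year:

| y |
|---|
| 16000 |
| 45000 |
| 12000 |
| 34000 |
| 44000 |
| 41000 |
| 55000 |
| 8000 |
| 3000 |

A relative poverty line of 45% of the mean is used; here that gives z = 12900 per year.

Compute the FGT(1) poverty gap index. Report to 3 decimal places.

Incomes under z: 3000, 8000, 12000 (q = 3 of N = 9).
Normalized shortfalls: (12900−3000)/12900 = 0.7674; (12900−8000)/12900 = 0.3798; (12900−12000)/12900 = 0.0698.
Σ = 1.217054. Dividing by the full population N = 9 gives P₁ = 0.135.

0.135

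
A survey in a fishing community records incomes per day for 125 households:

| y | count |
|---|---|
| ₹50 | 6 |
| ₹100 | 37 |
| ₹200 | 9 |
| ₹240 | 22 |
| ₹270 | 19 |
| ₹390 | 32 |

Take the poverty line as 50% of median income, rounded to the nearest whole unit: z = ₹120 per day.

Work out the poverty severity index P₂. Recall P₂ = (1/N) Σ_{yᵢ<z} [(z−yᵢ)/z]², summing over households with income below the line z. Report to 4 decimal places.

0.0246

Below z: 6×₹50, 37×₹100 (q = 43 of N = 125).
Gap ratios (z−y)/z: (120−50)/120 = 0.5833 (×6); (120−100)/120 = 0.1667 (×37).
Squared: 0.3403 (×6); 0.0278 (×37).
Sum = 3.069444; P₂ = 3.069444 / 125 = 0.0246.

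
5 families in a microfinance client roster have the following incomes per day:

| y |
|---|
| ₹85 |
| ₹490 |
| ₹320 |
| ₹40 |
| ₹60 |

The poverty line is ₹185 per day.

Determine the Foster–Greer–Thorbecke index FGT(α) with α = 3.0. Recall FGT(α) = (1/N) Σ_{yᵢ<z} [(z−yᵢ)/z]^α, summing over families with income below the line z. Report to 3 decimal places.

Below the line: ₹40, ₹60, ₹85 (q = 3 of N = 5).
Relative gaps: (185−40)/185 = 0.7838; (185−60)/185 = 0.6757; (185−85)/185 = 0.5405.
Raised to α = 3.0: 0.48149; 0.30847; 0.15794.
Sum = 0.947900; FGT(3.0) = 0.947900 / 5 = 0.190.

0.190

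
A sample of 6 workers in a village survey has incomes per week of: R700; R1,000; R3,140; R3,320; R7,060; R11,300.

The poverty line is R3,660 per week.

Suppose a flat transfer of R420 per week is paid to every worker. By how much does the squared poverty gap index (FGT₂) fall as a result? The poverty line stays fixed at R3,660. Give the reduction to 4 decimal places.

Before: below the line — R700, R1,000, R3,140, R3,320; squared poverty gap index (FGT₂) = 0.201847.
After the R420 transfer: below the line — R1,120, R1,420, R3,560; squared poverty gap index (FGT₂) = 0.142823.
Reduction = 0.201847 − 0.142823 = 0.0590.

0.0590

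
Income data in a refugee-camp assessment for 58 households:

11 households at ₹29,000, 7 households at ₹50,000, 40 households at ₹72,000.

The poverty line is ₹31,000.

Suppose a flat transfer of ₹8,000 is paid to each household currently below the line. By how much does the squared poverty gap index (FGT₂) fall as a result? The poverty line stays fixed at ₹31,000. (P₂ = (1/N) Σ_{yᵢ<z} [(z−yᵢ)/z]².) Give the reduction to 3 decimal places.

0.001

Before: below the line — 11×₹29,000; squared poverty gap index (FGT₂) = 0.00079.
After the ₹8,000 transfer: below the line — none; squared poverty gap index (FGT₂) = 0.00000.
Reduction = 0.00079 − 0.00000 = 0.001.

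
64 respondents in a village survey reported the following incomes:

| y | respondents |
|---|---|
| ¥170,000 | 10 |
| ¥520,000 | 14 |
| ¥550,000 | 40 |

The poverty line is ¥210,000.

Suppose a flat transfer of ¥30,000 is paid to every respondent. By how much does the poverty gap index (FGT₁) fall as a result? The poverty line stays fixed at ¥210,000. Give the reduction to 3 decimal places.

Before: below the line — 10×¥170,000; poverty gap index (FGT₁) = 0.02976.
After the ¥30,000 transfer: below the line — 10×¥200,000; poverty gap index (FGT₁) = 0.00744.
Reduction = 0.02976 − 0.00744 = 0.022.

0.022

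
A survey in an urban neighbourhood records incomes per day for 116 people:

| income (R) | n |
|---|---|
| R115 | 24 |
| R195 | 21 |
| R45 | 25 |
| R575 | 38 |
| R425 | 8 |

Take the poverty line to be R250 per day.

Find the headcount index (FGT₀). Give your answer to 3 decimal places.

70 of the 116 people have income below R250.
H = 70/116 = 0.603.

0.603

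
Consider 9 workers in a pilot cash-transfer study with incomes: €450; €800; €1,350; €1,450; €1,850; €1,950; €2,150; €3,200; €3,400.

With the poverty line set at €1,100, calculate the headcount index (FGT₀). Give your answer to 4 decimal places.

2 of the 9 workers have income below €1,100.
H = 2/9 = 0.2222.

0.2222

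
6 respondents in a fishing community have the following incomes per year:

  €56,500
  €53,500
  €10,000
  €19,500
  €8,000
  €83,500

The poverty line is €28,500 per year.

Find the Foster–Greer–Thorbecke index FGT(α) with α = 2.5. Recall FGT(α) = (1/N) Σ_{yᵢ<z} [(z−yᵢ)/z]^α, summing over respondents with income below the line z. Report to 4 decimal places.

0.1391

Below z: €8,000, €10,000, €19,500 (q = 3 of N = 6).
Shortfall ratios: (28500−8000)/28500 = 0.7193; (28500−10000)/28500 = 0.6491; (28500−19500)/28500 = 0.3158.
Raised to α = 2.5: 0.43881; 0.33948; 0.05604.
Sum = 0.834328; FGT(2.5) = 0.834328 / 6 = 0.1391.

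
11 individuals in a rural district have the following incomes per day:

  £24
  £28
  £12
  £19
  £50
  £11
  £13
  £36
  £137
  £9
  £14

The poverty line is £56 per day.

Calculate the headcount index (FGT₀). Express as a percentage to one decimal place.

90.9%

10 of the 11 individuals have income below £56.
H = 10/11 = 90.9%.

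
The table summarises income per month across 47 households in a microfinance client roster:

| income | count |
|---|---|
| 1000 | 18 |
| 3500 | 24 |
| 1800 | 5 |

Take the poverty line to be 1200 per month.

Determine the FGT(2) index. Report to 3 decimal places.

0.011

Incomes under z: 18×1000 (q = 18 of N = 47).
Normalized shortfalls: (1200−1000)/1200 = 0.1667 (×18).
Squared: 0.0278 (×18).
Sum = 0.500000; P₂ = 0.500000 / 47 = 0.011.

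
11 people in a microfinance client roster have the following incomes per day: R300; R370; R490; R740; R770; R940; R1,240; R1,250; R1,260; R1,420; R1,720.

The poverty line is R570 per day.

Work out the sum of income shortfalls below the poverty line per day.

R550

Incomes under z: R300, R370, R490 (q = 3 of N = 11).
Individual gaps: 570−300 = 270; 570−370 = 200; 570−490 = 80.
Aggregate gap = R550.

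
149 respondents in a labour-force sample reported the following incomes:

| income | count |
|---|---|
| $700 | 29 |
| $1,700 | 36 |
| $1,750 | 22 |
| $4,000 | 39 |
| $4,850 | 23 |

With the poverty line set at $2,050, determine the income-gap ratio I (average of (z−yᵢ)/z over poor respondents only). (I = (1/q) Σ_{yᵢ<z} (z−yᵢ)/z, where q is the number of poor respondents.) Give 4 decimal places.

0.3272

Poor units: 29×$700, 36×$1,700, 22×$1,750 (q = 87 of N = 149).
Shortfall ratios (z−y)/z: 0.6585 (×29), 0.1707 (×36), 0.1463 (×22); sum = 28.463415.
I averages over the q = 87 poor units only: 28.463415 / 87 = 0.3272.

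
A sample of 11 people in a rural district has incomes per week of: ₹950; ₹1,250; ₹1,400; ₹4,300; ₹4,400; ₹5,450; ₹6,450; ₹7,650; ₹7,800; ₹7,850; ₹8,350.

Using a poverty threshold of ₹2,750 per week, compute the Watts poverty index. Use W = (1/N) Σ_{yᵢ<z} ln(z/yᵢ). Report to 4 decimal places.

0.2297

Below the line: ₹950, ₹1,250, ₹1,400 (q = 3 of N = 11).
Log shortfalls: ln(2750/950) = 1.0629; ln(2750/1250) = 0.7885; ln(2750/1400) = 0.6751.
W = 2.526480 / 11 = 0.2297.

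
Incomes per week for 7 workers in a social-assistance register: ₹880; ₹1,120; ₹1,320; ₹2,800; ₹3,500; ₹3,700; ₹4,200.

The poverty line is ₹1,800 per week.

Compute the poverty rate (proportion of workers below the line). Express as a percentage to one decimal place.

42.9%

3 of the 7 workers have income below ₹1,800.
H = 3/7 = 42.9%.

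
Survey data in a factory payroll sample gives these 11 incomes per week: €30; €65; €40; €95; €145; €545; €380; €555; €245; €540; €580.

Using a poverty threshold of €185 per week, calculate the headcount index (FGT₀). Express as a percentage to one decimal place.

45.5%

5 of the 11 families have income below €185.
H = 5/11 = 45.5%.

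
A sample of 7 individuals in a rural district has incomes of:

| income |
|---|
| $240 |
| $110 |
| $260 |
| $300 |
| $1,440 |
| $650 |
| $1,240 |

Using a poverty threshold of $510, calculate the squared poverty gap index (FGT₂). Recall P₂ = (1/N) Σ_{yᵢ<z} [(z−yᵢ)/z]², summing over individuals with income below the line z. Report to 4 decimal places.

0.1865

Incomes under z: $110, $240, $260, $300 (q = 4 of N = 7).
Normalized shortfalls: (510−110)/510 = 0.7843; (510−240)/510 = 0.5294; (510−260)/510 = 0.4902; (510−300)/510 = 0.4118.
Squared: 0.6151; 0.2803; 0.2403; 0.1696.
Sum = 1.305267; P₂ = 1.305267 / 7 = 0.1865.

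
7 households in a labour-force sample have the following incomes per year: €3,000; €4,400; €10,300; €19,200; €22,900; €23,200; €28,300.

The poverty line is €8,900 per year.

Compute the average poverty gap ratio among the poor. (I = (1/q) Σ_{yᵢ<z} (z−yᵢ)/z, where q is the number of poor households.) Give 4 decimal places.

Below the line: €3,000, €4,400 (q = 2 of N = 7).
Shortfall ratios (z−y)/z: 0.6629, 0.5056; sum = 1.168539.
The income-gap ratio divides by q (the poor only): 1.168539 / 2 = 0.5843.

0.5843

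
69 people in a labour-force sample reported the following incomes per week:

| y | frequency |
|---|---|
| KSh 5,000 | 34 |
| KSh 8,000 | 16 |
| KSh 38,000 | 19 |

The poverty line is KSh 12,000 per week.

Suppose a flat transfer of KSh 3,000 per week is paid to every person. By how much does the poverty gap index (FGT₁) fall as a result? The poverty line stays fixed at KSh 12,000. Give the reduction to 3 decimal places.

0.181

Before: below the line — 34×KSh 5,000, 16×KSh 8,000; poverty gap index (FGT₁) = 0.36473.
After the KSh 3,000 transfer: below the line — 34×KSh 8,000, 16×KSh 11,000; poverty gap index (FGT₁) = 0.18357.
Reduction = 0.36473 − 0.18357 = 0.181.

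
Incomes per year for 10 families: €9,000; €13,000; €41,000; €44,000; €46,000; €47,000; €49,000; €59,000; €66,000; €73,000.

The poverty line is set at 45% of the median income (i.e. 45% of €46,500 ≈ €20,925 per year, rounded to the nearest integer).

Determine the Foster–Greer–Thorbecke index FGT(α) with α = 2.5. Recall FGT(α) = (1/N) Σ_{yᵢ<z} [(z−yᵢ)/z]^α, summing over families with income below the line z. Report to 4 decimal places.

Below z: €9,000, €13,000 (q = 2 of N = 10).
Normalized shortfalls: (20925−9000)/20925 = 0.5699; (20925−13000)/20925 = 0.3787.
Raised to α = 2.5: 0.24518; 0.08827.
Sum = 0.333453; FGT(2.5) = 0.333453 / 10 = 0.0333.

0.0333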